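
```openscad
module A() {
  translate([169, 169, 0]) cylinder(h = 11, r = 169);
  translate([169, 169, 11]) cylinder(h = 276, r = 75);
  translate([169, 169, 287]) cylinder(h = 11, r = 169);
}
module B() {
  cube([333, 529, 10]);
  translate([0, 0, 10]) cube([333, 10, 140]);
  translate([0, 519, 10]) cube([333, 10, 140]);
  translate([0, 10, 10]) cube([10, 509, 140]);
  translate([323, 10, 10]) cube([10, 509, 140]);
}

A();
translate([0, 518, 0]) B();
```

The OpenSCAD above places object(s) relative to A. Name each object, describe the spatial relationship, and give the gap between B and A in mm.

The open box's nearest face is 180 mm from the spool's +y face.

A is a spool. B is an open box. The open box is on the floor beside the spool on its +y side. The gap between the open box and the spool is 180 mm.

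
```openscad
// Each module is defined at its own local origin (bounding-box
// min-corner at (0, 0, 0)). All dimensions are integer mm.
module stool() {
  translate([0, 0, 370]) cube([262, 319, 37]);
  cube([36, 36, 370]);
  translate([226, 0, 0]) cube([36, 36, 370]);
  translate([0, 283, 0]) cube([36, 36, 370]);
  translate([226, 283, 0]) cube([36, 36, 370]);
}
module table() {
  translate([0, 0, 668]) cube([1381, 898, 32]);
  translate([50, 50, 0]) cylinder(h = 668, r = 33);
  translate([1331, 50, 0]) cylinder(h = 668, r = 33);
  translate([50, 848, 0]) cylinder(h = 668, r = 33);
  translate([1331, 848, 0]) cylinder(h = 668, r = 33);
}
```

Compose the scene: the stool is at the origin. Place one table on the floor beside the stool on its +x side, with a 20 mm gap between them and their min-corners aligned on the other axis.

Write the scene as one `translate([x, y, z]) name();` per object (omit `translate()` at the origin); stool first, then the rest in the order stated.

stool();
translate([282, 0, 0]) table();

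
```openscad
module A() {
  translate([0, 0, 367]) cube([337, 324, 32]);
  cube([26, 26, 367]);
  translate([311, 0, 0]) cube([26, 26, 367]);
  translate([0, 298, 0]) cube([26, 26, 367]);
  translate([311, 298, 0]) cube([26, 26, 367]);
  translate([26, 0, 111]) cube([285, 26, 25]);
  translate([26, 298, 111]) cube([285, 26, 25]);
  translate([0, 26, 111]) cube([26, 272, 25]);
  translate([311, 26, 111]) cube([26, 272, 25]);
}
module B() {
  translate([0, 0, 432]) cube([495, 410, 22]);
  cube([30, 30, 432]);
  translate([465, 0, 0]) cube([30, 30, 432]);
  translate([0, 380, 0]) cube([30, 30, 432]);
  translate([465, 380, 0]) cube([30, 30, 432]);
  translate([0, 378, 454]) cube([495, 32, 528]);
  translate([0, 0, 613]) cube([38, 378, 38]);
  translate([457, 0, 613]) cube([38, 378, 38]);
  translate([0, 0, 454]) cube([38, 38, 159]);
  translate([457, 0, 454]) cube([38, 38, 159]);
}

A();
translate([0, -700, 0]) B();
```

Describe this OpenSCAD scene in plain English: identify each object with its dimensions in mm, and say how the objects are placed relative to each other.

A is a four-legged stool. The seat is 337×324 mm, 32 mm thick, top at z = 399 mm. It stands on four square legs, each 26×26 mm in cross-section, from z = 0 to the seat underside, each flush with a corner of the seat. Four stretchers, 26 mm wide and 25 mm tall, connect adjacent legs with their undersides at z = 111 mm, each running between the inner faces of the legs it joins and aligned with the legs' outer faces on the other axis.

B is a chair. The seat is a 495×410×22 mm slab with its top at z = 454 mm, on four 30×30 mm corner legs (flush with the seat edges, standing on z = 0). A flat backrest 32 mm thick, 528 mm tall, spans the full seat width and rises from the seat top along its +y edge, rear face flush with the rear of the seat. Two armrests of 38×38 mm section run along each side from the seat's front edge to the front of the backrest, top faces 197 mm above the seat top and outer faces flush with the seat's x-edges; a 38×38 mm post under the front of each armrest stands on the seat at the front corner.

The chair is on the floor beside the stool on its −y side.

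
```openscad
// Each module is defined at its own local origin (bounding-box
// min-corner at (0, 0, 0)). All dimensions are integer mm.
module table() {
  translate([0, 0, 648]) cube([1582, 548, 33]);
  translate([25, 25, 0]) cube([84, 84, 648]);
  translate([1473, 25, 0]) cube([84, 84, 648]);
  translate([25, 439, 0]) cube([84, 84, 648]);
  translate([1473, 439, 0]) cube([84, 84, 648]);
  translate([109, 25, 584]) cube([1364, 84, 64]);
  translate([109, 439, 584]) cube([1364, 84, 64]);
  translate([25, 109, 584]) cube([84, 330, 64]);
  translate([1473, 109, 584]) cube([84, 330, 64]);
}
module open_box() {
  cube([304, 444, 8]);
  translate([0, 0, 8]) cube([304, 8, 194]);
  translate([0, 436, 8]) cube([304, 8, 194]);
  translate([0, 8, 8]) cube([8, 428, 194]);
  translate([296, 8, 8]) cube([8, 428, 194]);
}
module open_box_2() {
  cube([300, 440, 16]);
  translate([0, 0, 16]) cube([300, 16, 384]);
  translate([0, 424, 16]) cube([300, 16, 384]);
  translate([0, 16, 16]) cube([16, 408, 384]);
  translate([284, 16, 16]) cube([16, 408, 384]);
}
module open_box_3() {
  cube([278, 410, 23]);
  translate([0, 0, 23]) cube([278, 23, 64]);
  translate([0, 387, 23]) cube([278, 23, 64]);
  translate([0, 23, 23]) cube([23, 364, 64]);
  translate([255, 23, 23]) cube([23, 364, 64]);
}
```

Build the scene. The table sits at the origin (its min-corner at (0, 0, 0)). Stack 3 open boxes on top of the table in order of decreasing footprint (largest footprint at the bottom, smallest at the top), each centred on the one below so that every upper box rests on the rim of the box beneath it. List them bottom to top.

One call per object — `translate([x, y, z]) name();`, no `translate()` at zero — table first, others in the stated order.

table();
translate([639, 52, 681]) open_box();
translate([641, 54, 883]) open_box_2();
translate([652, 69, 1283]) open_box_3();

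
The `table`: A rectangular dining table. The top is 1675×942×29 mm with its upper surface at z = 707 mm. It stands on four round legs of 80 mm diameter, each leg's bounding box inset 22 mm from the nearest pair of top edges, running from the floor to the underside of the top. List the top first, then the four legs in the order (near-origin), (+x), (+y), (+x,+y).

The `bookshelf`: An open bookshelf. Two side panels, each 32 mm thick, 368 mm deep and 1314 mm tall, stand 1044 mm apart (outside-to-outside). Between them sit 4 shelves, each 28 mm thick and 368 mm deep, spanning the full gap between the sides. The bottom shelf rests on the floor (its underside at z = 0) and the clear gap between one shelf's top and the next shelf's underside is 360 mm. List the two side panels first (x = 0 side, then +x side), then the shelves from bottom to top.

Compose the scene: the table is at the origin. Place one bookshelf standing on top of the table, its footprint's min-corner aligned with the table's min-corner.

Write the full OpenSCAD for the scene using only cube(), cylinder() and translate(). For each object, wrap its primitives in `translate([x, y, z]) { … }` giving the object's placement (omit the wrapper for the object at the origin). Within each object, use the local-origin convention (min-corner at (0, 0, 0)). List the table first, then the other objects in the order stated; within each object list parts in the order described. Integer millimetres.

translate([0, 0, 678]) cube([1675, 942, 29]);
translate([62, 62, 0]) cylinder(h = 678, r = 40);
translate([1613, 62, 0]) cylinder(h = 678, r = 40);
translate([62, 880, 0]) cylinder(h = 678, r = 40);
translate([1613, 880, 0]) cylinder(h = 678, r = 40);
translate([0, 0, 707]) {
  cube([32, 368, 1314]);
  translate([1012, 0, 0]) cube([32, 368, 1314]);
  translate([32, 0, 0]) cube([980, 368, 28]);
  translate([32, 0, 388]) cube([980, 368, 28]);
  translate([32, 0, 776]) cube([980, 368, 28]);
  translate([32, 0, 1164]) cube([980, 368, 28]);
}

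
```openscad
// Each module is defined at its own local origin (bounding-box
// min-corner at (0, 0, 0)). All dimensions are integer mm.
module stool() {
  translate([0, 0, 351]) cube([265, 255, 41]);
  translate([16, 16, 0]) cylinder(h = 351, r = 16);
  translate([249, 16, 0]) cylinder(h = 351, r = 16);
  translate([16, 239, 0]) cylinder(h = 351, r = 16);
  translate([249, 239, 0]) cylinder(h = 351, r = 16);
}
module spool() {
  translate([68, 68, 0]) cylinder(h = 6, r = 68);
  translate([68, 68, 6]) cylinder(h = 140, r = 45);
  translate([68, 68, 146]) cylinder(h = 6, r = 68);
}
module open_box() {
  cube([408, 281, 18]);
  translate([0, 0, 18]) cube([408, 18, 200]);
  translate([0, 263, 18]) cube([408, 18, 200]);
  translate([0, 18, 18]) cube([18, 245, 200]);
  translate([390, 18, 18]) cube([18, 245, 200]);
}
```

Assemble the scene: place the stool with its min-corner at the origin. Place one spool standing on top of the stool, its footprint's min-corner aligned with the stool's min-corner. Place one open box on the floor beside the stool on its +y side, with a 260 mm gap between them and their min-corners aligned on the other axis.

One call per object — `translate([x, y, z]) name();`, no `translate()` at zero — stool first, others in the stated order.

stool();
translate([0, 0, 392]) spool();
translate([0, 515, 0]) open_box();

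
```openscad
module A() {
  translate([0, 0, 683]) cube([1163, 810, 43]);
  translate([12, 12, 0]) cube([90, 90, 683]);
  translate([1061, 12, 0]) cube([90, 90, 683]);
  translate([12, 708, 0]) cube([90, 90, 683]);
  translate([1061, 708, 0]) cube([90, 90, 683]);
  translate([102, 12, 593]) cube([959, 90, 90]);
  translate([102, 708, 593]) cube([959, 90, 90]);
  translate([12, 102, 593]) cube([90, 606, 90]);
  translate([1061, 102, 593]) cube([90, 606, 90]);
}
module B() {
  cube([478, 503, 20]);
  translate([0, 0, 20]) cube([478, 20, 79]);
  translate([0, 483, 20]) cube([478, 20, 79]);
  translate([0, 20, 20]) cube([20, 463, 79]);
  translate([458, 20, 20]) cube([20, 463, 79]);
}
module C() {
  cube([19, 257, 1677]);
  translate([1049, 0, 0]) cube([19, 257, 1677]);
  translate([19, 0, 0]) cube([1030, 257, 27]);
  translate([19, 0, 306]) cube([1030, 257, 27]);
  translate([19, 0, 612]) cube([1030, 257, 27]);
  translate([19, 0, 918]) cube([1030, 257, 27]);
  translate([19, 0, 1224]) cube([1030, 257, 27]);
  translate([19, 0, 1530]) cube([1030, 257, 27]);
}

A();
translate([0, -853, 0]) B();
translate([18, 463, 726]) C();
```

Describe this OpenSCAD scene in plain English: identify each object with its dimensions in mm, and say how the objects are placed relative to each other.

A is a table with a 1163×810 mm rectangular top, 43 mm thick, top surface at z = 726 mm, supported by four 90×90 mm square legs, each inset 12 mm from the nearest pair of top edges, running from the floor. Four apron rails, 90 mm thick and 90 mm tall, run between adjacent legs with their top edges flush with the underside of the top and their outer faces flush with the legs' outer faces.

B is an open-topped rectangular box: outside dimensions 478×503×99 mm, with a uniform wall and base thickness of 20 mm. The base is a full 478×503 slab on the floor; four walls sit on top of the base. The front and back walls (the −y and +y sides) span the full width; the two side walls fit between them.

C is a bookshelf 1068 mm wide overall, 257 mm deep and 1677 mm tall. The two sides are 19 mm thick vertical panels. 6 horizontal shelves of 27 mm thickness span between the inner faces of the sides; the lowest shelf sits on the floor and shelves are stacked with a clear vertical gap of 279 mm between each pair.

The open box is on the floor beside the table on its −y side. The bookshelf is on top of the table.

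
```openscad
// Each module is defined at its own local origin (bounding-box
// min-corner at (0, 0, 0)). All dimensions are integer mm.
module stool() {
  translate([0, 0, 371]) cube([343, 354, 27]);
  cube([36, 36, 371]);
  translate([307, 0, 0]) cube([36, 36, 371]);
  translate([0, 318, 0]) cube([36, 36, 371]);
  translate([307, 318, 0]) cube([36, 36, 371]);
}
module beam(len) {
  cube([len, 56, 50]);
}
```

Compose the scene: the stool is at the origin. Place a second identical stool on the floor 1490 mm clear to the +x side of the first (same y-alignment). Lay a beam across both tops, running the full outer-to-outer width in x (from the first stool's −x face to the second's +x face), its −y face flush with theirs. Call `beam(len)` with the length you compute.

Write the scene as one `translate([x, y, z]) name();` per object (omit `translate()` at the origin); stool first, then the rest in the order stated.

stool();
translate([1833, 0, 0]) stool();
translate([0, 0, 398]) beam(2176);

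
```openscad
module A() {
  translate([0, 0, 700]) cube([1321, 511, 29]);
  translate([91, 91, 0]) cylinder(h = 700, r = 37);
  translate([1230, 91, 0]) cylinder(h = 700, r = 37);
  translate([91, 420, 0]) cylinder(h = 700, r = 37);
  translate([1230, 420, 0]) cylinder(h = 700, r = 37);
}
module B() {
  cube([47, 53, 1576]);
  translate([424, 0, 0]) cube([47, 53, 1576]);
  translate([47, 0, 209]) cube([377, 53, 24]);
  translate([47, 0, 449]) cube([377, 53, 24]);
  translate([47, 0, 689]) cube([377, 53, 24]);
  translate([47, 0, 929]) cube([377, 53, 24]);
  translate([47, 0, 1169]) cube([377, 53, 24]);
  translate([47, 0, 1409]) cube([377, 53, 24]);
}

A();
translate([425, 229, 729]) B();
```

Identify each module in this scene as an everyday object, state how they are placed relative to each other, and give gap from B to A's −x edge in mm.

A is a table. B is a ladder. The ladder is on top of the table, centred. The gap from the ladder to the table's −x edge is 425 mm.

The ladder's min-x is at 425; the table's min-x is 0; gap = 425 mm.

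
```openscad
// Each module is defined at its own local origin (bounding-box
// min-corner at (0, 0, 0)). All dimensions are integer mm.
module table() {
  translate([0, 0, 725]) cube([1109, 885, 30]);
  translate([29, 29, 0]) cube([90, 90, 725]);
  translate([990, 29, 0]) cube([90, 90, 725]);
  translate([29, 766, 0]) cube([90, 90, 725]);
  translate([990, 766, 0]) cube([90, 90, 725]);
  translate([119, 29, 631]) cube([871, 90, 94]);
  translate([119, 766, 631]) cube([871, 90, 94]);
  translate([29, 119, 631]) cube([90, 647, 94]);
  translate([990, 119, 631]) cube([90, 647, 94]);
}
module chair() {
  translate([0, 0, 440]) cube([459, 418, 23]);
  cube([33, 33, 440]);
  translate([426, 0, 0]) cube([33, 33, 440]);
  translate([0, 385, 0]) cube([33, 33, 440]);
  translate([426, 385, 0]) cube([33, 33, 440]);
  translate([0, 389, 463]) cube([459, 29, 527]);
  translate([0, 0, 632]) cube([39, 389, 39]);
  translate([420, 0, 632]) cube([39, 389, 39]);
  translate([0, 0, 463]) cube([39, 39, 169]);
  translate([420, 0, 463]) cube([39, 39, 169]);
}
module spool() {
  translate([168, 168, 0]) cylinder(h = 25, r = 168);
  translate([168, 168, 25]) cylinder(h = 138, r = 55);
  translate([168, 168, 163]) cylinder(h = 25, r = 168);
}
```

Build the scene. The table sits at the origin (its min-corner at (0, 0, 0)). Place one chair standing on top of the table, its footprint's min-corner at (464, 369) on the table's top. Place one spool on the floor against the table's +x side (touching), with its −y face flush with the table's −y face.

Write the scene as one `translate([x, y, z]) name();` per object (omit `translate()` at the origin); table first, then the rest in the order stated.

table();
translate([464, 369, 755]) chair();
translate([1109, 0, 0]) spool();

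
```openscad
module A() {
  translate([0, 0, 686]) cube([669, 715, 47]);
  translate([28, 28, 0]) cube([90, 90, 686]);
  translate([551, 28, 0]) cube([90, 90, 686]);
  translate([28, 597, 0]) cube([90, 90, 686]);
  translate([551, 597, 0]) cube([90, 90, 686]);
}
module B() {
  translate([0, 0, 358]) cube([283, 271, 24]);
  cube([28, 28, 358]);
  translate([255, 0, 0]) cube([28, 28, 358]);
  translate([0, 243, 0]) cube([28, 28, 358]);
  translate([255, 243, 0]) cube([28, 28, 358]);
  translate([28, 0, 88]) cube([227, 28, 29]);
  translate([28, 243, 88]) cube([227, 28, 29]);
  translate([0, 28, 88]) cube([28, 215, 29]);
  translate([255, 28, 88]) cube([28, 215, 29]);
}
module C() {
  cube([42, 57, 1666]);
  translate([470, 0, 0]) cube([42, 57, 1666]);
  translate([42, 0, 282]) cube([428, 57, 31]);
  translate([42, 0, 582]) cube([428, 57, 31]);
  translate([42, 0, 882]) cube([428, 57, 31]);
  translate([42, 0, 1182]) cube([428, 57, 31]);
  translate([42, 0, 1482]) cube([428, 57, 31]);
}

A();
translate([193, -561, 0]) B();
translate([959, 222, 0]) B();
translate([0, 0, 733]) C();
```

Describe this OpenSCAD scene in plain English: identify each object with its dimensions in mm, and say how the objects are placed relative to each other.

A is a table with a 669×715 mm rectangular top, 47 mm thick, top surface at z = 733 mm, supported by four 90×90 mm square legs, each inset 28 mm from the nearest pair of top edges, running from the floor.

B is a simple wooden stool: a rectangular seat 283 mm (x) by 271 mm (y), 24 mm thick, top face at z = 382 mm, on four square legs, each 28×28 mm in cross-section. The legs rest on z = 0, each flush with a corner of the seat. Four stretchers, 28 mm wide and 29 mm tall, connect adjacent legs with their undersides at z = 88 mm, each running between the inner faces of the legs it joins and aligned with the legs' outer faces on the other axis.

C is a wooden ladder with two side rails of 42×57 mm section and 1666 mm height, set 512 mm apart overall. Between them run 5 rectangular rungs (57 mm deep, 31 mm thick), front faces flush with the rails' −y face. The bottom of the first rung is 282 mm above the floor and each subsequent rung is 300 mm higher than the one below.

Two stools sit around the table at the −y, +x sides. The ladder is on top of the table.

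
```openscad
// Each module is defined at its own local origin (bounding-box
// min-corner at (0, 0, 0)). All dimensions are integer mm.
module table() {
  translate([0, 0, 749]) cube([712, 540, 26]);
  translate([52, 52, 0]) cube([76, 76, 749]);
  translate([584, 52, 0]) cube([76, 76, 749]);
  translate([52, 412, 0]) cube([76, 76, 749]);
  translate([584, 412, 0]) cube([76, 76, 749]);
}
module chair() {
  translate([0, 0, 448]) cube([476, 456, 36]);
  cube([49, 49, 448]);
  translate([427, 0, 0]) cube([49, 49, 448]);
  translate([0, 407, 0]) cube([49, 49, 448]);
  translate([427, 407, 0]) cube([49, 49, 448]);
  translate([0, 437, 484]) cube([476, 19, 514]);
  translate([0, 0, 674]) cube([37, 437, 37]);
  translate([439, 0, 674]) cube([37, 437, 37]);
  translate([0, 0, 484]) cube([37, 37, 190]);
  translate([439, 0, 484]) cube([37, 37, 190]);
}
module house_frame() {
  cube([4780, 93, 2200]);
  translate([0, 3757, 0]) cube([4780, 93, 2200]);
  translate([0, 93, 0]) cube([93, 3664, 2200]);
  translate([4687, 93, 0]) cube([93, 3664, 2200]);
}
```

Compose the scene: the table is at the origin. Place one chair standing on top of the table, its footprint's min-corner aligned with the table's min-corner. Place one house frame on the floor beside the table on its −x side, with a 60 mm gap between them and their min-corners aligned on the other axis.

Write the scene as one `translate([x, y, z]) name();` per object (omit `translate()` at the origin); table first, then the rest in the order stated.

table();
translate([0, 0, 775]) chair();
translate([-4840, 0, 0]) house_frame();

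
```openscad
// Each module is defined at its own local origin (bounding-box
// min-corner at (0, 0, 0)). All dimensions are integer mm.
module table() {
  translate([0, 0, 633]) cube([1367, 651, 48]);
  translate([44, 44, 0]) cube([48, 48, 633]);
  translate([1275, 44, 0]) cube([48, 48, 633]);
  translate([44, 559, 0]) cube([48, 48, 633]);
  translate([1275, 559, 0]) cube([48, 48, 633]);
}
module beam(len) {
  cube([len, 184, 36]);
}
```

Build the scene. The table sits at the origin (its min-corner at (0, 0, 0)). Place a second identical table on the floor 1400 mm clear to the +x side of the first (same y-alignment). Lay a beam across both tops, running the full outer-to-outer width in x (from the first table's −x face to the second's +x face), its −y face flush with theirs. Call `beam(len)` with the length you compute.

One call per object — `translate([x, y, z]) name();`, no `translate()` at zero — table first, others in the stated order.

table();
translate([2767, 0, 0]) table();
translate([0, 0, 681]) beam(4134);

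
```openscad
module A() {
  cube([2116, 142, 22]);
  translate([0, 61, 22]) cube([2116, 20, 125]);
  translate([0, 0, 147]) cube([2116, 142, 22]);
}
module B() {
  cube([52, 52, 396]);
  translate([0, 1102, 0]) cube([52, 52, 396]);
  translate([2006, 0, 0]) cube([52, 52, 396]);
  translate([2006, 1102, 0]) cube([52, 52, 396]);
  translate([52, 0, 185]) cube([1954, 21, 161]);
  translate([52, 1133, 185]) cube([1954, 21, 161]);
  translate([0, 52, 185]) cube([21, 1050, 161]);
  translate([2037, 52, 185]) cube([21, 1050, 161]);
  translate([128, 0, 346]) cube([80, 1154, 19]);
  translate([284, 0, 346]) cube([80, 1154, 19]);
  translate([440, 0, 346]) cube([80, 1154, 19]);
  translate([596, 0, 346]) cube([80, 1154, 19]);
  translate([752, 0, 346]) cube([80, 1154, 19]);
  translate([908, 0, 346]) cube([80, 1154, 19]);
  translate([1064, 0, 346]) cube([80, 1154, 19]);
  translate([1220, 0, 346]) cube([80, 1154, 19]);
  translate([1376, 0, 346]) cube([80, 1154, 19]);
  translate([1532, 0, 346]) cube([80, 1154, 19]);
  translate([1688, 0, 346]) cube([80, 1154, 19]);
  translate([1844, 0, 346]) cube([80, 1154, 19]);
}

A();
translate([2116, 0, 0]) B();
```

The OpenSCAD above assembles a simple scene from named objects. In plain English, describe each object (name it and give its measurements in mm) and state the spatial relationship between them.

A is an I-beam lying along x, 2116 mm long. Overall section height 169 mm. Two flanges 142 mm wide (y) and 22 mm thick, one on the floor and one at the top; a web 20 mm thick runs between them, centred on the flange width.

B is a bed frame 2058 mm long (x) by 1154 mm wide (y). Four 52×52 mm corner posts, 396 mm tall, at the corners of the footprint. Four rails of 21 mm thickness and 161 mm height run between adjacent posts with their undersides at z = 185 mm, their outer faces flush with the outside of the frame (the two x-running rails run between the posts' inner faces; the two y-running rails run between the posts' inner faces). 12 slats, each 80 mm wide (x) and 19 mm thick, lie across the top of the two x-running rails, running the full 1154 mm width of the frame in y; the slats are evenly spaced along x between the inner faces of the end posts with equal gaps (rounded down to the nearest mm) at the −x end and between each pair — any rounding remainder accumulates at the +x end.

The bed frame is against the I-beam's +x side, with their −y faces flush.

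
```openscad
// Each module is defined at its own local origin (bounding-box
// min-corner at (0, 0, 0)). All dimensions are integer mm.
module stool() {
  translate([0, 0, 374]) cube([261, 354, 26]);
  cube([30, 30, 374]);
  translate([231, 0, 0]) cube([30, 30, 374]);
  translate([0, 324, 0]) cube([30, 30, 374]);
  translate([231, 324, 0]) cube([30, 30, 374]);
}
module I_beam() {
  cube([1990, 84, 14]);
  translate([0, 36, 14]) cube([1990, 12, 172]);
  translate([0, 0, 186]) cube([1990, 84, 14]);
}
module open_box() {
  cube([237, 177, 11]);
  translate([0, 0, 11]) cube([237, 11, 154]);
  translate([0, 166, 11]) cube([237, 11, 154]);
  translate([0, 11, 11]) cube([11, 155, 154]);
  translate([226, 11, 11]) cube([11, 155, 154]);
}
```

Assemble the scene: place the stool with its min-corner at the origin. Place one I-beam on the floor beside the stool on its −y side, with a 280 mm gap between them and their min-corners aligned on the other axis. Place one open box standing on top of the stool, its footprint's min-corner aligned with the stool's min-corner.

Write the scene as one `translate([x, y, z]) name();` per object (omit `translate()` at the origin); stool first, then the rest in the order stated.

stool();
translate([0, -364, 0]) I_beam();
translate([0, 0, 400]) open_box();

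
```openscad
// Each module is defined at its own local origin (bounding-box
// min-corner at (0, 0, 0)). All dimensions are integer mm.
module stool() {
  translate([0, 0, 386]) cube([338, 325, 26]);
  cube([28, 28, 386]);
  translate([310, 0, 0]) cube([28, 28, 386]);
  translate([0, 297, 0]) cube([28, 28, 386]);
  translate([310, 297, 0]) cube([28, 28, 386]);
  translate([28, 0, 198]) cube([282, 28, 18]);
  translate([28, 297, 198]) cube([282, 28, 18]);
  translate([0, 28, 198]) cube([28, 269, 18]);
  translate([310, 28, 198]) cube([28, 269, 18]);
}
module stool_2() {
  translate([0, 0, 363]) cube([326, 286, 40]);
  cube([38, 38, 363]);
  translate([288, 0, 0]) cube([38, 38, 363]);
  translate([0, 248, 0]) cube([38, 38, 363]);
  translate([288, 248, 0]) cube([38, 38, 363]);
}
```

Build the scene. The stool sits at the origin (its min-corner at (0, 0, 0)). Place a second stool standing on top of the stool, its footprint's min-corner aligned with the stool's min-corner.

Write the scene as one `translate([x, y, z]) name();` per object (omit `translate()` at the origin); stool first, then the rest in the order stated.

stool();
translate([0, 0, 412]) stool_2();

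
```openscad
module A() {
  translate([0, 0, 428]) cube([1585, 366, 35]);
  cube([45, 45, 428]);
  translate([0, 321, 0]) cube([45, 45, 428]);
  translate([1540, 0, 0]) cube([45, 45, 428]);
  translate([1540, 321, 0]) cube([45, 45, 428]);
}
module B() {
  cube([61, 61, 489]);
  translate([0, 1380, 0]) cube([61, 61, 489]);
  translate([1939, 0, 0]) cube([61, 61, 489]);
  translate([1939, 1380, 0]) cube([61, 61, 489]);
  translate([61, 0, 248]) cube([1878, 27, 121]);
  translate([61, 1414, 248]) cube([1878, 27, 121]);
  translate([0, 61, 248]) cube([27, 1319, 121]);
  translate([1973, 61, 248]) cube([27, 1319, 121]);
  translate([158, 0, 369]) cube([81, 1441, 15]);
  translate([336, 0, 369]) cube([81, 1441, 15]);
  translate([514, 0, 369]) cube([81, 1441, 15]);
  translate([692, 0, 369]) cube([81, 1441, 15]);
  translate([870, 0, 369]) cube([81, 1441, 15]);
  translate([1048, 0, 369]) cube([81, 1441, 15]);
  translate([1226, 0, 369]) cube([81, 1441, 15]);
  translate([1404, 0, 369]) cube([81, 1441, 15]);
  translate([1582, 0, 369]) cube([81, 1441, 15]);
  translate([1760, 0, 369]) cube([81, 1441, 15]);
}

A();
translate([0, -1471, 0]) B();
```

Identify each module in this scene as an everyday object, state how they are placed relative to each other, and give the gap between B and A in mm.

The bed frame's nearest face is 30 mm from the bench's −y face.

A is a bench. B is a bed frame. The bed frame is on the floor beside the bench on its −y side. The gap between the bed frame and the bench is 30 mm.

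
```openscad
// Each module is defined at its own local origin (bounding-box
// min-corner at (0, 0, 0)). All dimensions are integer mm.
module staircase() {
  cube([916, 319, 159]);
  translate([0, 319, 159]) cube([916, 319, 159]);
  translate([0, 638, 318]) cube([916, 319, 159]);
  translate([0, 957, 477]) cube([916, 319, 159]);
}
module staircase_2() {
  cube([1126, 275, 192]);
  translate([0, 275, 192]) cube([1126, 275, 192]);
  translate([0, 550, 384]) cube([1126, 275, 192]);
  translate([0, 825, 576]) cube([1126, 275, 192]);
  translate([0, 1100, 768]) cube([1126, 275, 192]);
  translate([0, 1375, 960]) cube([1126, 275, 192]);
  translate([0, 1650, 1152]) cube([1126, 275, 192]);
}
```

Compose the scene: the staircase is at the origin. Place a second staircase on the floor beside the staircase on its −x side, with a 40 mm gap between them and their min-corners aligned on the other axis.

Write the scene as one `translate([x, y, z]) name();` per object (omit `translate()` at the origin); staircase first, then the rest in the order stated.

staircase();
translate([-1166, 0, 0]) staircase_2();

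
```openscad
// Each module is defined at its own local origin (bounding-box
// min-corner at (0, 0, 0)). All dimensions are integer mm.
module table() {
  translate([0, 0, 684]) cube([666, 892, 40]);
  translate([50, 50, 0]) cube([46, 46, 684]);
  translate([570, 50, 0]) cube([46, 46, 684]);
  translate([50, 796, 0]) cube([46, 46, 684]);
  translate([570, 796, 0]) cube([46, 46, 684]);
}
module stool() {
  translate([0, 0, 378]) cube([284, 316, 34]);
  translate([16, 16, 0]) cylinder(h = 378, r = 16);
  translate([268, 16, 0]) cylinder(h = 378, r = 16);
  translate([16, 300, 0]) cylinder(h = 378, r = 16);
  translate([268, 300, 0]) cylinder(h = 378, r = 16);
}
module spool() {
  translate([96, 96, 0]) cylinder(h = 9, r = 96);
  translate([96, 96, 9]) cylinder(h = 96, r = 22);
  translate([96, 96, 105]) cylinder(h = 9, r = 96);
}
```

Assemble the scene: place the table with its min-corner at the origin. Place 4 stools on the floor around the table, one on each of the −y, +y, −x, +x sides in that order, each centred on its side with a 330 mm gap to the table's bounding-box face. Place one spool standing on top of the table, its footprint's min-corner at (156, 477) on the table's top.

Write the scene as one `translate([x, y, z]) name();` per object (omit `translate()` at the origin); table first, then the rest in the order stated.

table();
translate([191, -646, 0]) stool();
translate([191, 1222, 0]) stool();
translate([-614, 288, 0]) stool();
translate([996, 288, 0]) stool();
translate([156, 477, 724]) spool();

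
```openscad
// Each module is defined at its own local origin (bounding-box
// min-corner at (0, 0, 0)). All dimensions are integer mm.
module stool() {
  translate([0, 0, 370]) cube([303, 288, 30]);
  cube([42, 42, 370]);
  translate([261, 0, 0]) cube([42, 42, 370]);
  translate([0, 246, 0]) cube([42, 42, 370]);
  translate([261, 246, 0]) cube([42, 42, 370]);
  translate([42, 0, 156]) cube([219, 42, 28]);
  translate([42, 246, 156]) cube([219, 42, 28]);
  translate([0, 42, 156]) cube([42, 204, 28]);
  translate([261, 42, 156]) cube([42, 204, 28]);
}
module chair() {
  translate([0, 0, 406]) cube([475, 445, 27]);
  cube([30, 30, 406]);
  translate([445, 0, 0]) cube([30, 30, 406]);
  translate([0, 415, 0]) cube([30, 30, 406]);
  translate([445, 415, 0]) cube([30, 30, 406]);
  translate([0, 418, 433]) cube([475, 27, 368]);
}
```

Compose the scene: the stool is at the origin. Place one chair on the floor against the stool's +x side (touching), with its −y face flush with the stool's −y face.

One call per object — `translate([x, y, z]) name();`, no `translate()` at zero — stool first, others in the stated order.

stool();
translate([303, 0, 0]) chair();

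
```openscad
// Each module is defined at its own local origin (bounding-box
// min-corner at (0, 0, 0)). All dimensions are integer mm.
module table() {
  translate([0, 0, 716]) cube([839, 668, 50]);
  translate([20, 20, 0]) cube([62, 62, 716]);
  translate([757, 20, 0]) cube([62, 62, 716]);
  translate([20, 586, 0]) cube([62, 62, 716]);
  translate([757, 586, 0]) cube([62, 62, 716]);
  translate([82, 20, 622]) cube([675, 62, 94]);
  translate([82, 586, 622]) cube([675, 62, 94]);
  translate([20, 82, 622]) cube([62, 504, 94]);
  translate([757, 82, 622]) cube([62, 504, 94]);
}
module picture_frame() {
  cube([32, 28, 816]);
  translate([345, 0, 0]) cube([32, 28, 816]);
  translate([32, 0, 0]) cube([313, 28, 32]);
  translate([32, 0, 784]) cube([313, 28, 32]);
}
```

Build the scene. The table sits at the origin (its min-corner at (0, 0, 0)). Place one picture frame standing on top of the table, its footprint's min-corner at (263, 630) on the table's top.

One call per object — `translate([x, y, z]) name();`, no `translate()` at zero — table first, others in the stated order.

table();
translate([263, 630, 766]) picture_frame();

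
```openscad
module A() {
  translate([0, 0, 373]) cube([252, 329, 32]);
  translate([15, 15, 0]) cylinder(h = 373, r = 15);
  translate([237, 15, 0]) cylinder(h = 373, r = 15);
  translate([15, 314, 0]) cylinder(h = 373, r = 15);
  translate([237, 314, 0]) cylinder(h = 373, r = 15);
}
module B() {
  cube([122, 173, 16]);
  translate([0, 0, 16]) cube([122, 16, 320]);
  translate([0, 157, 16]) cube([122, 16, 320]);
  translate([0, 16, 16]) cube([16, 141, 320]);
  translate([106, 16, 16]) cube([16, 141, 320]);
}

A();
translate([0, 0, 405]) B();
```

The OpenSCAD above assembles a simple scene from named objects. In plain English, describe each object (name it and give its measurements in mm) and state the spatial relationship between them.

A is a simple wooden stool: a rectangular seat 252 mm (x) by 329 mm (y), 32 mm thick, top face at z = 405 mm, on four round legs, each 30 mm in diameter. The legs rest on z = 0, each leg's axis is inset half a diameter from the nearest pair of seat edges (so the leg's bounding box is flush with the corner).

B is an open-topped rectangular box: outside dimensions 122×173×336 mm, with a uniform wall and base thickness of 16 mm. The base is a full 122×173 slab on the floor; four walls sit on top of the base. The front and back walls (the −y and +y sides) span the full width; the two side walls fit between them.

The open box is on top of the stool.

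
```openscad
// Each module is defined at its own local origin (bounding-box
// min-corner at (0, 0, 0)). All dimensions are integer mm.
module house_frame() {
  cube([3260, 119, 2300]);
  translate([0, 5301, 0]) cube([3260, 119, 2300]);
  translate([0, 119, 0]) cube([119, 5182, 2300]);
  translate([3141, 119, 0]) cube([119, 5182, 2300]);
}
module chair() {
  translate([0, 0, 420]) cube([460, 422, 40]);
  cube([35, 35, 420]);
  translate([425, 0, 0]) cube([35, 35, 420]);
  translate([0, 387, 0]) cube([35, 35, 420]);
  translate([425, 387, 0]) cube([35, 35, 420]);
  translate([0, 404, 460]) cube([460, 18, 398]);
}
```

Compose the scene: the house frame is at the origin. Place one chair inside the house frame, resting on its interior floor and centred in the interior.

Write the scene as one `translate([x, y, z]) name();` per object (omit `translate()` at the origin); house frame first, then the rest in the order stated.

house_frame();
translate([1400, 2499, 0]) chair();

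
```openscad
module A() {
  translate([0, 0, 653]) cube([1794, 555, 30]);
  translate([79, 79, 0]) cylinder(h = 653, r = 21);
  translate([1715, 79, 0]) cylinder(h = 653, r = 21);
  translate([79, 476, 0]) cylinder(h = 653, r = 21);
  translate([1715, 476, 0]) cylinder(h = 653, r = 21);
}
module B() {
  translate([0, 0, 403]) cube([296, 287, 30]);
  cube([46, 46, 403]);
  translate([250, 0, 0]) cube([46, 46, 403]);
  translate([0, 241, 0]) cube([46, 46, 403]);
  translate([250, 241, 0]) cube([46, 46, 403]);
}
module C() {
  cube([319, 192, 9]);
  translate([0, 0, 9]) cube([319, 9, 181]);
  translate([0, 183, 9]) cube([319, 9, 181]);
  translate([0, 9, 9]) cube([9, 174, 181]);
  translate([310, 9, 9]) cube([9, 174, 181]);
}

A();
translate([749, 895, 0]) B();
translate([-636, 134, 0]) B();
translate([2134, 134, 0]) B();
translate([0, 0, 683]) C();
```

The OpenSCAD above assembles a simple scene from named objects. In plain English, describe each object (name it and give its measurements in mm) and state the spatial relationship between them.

A is a table with a 1794×555 mm rectangular top, 30 mm thick, top surface at z = 683 mm, supported by four round legs of 42 mm diameter, each leg's bounding box inset 58 mm from the nearest pair of top edges, running from the floor.

B is a simple wooden stool: a rectangular seat 296 mm (x) by 287 mm (y), 30 mm thick, top face at z = 433 mm, on four square legs, each 46×46 mm in cross-section. The legs rest on z = 0, each flush with a corner of the seat.

C is an open storage box with external size 319×192×190 mm and wall thickness 9 mm (the base is also 9 mm thick). The base covers the whole footprint; the four walls stand on the base, with the y-facing walls full-width and the x-facing walls fitting between their inner faces.

Three stools sit around the table at the +y, −x, +x sides. The open box is on top of the table.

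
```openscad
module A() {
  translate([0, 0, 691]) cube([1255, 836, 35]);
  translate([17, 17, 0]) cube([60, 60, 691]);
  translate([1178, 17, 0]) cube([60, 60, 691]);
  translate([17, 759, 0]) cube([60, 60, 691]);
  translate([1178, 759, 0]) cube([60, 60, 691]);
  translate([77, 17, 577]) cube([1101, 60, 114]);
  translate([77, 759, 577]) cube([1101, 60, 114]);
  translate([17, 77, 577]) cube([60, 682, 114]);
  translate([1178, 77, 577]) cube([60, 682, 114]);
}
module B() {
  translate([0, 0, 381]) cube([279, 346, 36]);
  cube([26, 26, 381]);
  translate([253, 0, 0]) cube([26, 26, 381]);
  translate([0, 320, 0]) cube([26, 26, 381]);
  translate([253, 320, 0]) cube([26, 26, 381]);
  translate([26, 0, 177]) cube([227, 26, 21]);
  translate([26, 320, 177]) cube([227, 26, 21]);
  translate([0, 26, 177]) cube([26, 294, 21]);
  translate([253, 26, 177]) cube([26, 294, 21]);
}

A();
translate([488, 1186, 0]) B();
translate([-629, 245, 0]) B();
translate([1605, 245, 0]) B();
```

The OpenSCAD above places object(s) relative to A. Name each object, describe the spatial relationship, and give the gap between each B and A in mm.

A is a table. B is a stool. Three stools sit around the table at the +y, −x, +x sides. The gap between each stool and the table is 350 mm.

Each stool's nearest face is 350 mm from the table's bounding box.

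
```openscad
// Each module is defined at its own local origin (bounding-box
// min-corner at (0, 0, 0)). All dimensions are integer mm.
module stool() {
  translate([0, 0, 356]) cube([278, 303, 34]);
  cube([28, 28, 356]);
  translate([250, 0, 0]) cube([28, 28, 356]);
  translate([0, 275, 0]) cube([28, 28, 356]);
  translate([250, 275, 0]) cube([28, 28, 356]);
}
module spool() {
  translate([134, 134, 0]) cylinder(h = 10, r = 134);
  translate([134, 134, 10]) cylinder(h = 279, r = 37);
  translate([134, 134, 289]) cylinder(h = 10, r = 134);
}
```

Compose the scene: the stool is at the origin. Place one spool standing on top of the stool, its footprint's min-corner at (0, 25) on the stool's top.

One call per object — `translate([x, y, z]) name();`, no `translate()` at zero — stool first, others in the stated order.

stool();
translate([0, 25, 390]) spool();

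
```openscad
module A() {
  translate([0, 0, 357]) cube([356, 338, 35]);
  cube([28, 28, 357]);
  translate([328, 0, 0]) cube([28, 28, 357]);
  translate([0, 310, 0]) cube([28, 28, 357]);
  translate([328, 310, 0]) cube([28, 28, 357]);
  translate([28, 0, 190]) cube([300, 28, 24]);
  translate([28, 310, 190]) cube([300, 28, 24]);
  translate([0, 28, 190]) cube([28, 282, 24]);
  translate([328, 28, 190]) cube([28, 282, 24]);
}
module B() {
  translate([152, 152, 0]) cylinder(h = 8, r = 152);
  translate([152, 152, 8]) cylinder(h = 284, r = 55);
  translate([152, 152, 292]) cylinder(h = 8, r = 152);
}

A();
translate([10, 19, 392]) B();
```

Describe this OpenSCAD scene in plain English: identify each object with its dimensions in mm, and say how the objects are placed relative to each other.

A is a simple wooden stool: a rectangular seat 356 mm (x) by 338 mm (y), 35 mm thick, top face at z = 392 mm, on four square legs, each 28×28 mm in cross-section. The legs rest on z = 0, each flush with a corner of the seat. Four stretchers, 28 mm wide and 24 mm tall, connect adjacent legs with their undersides at z = 190 mm, each running between the inner faces of the legs it joins and aligned with the legs' outer faces on the other axis.

B is a spool: two coaxial disc flanges of radius 152 mm and thickness 8 mm, joined by a core cylinder of radius 55 mm and height 284 mm. The lower flange rests on z = 0 and the three cylinders share a vertical axis.

The spool is on top of the stool.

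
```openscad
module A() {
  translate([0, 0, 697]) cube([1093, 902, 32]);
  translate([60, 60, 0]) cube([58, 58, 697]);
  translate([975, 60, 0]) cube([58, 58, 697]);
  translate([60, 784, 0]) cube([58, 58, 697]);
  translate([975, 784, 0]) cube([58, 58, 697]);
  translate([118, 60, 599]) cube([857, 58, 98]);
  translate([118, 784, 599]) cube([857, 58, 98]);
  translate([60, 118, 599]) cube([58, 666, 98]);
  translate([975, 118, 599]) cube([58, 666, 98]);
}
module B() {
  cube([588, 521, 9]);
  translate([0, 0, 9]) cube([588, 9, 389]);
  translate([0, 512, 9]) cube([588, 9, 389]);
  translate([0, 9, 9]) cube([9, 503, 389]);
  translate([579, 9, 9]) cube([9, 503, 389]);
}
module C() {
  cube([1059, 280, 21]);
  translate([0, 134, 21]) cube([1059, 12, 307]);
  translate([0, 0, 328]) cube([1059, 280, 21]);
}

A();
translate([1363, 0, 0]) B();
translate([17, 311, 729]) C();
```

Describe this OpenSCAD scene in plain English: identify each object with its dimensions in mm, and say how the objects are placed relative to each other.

A is a table with a 1093×902 mm rectangular top, 32 mm thick, top surface at z = 729 mm, supported by four 58×58 mm square legs, each inset 60 mm from the nearest pair of top edges, running from the floor. Four apron rails, 58 mm thick and 98 mm tall, run between adjacent legs with their top edges flush with the underside of the top and their outer faces flush with the legs' outer faces.

B is an open-topped rectangular box: outside dimensions 588×521×398 mm, with a uniform wall and base thickness of 9 mm. The base is a full 588×521 slab on the floor; four walls sit on top of the base. The front and back walls (the −y and +y sides) span the full width; the two side walls fit between them.

C is an I-beam lying along x, 1059 mm long. Overall section height 349 mm. Two flanges 280 mm wide (y) and 21 mm thick, one on the floor and one at the top; a web 12 mm thick runs between them, centred on the flange width.

The open box is on the floor beside the table on its +x side. The I-beam is on top of the table, centred.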